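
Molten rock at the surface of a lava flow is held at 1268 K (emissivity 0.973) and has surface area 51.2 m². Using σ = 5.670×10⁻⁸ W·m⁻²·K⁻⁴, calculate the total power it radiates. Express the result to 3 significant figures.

P ≈ 7.30×10⁶ W

Area A = 51.2 m².
P = εσAT⁴ = 0.973 × 5.670×10⁻⁸ × 51.2 × (1268)⁴ = 7.30×10⁶ W.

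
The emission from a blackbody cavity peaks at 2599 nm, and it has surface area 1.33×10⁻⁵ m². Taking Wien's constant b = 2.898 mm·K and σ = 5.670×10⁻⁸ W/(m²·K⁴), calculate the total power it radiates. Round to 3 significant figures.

P ≈ 1.17 W

Wien's law: T = b/λ_max = 2.898×10⁻³/2.599×10⁻⁶ = 1115.04 K.
Area A = 1.33×10⁻⁵ m².
Then P = σAT⁴ = 5.670×10⁻⁸×1.33×10⁻⁵×(1115.04)⁴ = 1.17 W.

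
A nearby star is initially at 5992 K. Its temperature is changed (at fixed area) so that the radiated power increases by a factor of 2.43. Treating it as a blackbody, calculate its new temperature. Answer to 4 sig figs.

T₂ ≈ 7481 K

P ∝ T⁴, so T₂/T₁ = (P₂/P₁)^(1/4) = (2.43)^(1/4) = 1.24854.
T₂ = 5992 × 1.24854 = 7481 K.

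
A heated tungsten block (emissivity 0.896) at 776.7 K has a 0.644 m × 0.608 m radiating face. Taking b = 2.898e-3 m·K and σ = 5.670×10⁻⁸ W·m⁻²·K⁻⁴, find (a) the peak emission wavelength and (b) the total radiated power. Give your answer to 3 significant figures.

λ_max ≈ 3.73 μm; P ≈ 7.24×10³ W

(a) λ_max = b/T = 2.898×10⁻³/776.7 = 3.731×10⁻⁶ m = 3.73 μm.
Area A = 0.644 × 0.608 = 0.391552 m².
(b) P = εσAT⁴ = 0.896×5.670×10⁻⁸×0.391552×(776.7)⁴ = 7.24×10³ W.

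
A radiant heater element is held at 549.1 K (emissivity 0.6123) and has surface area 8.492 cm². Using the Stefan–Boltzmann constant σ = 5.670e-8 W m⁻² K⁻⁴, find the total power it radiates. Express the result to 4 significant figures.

P ≈ 2.680 W

Area A = 8.492 cm² = 8.492×10⁻⁴ m².
P = εσAT⁴ = 0.6123 × 5.670×10⁻⁸ × 8.492×10⁻⁴ × (549.1)⁴ = 2.680 W.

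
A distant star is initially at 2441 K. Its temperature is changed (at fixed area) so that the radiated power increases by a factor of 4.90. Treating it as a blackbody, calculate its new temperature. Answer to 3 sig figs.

T₂ ≈ 3.63×10³ K

P ∝ T⁴, so T₂/T₁ = (P₂/P₁)^(1/4) = (4.90)^(1/4) = 1.48782.
T₂ = 2441 × 1.48782 = 3.63×10³ K.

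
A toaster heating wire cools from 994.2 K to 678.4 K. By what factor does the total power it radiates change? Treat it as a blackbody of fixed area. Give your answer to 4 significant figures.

P ∝ T⁴, so P₂/P₁ = (T₂/T₁)⁴ = (678.4/994.2)⁴ = (0.682358)⁴ = 0.2168.

P₂/P₁ ≈ 0.2168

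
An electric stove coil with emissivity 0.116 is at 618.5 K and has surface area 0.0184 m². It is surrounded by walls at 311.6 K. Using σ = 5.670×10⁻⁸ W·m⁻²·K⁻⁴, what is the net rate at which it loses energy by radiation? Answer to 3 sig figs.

Net loss ≈ 16.6 W

Area A = 0.0184 m².
Net radiated power P_net = εσA(T⁴ − T₀⁴) = 0.116×5.670×10⁻⁸×0.0184×(618.5⁴ − 311.6⁴).
T⁴ − T₀⁴ = 1.46339×10¹¹ − 9.42735×10⁹ = 1.36912×10¹¹ K⁴, so P_net = 16.6 W.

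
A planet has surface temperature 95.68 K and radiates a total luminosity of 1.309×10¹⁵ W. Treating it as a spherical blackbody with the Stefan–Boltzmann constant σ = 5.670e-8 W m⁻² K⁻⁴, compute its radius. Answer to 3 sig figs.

R ≈ 4.68×10⁶ m

L = 4πR²σT⁴ ⇒ R = √(L/(4πσT⁴)).
σT⁴ = 4.75190 W/m², so R = √(1.309×10¹⁵/(4π×4.75190)) = 4.68×10⁶ m.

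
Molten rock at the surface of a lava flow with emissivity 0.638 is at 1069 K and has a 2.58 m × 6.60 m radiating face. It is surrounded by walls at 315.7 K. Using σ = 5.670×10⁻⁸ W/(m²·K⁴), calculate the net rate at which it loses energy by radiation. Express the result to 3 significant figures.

Net loss ≈ 7.98×10⁵ W

Area A = 2.58 × 6.60 = 17.028 m².
Net radiated power P_net = εσA(T⁴ − T₀⁴) = 0.638×5.670×10⁻⁸×17.028×(1069⁴ − 315.7⁴).
T⁴ − T₀⁴ = 1.30590×10¹² − 9.93341×10⁹ = 1.29597×10¹² K⁴, so P_net = 7.98×10⁵ W.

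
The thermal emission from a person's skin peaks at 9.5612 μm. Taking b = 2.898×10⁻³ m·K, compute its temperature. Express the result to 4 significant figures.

T ≈ 303.1 K

Wien's law gives T = b/λ_max = (2.898×10⁻³ m·K)/(9.5612×10⁻⁶ m) = 303.1 K.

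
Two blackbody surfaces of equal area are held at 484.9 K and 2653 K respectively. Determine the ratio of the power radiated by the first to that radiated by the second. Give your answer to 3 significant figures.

With equal areas, P₁/P₂ = (T₁/T₂)⁴ = (484.9/2653)⁴ = 1.12×10⁻³.

P₁/P₂ ≈ 1.12×10⁻³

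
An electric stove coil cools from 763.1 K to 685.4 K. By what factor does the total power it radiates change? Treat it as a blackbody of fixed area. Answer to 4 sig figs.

P₂/P₁ ≈ 0.6508

P ∝ T⁴, so P₂/P₁ = (T₂/T₁)⁴ = (685.4/763.1)⁴ = (0.898178)⁴ = 0.6508.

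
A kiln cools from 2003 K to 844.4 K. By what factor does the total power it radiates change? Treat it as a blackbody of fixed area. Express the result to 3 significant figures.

P₂/P₁ ≈ 0.0316

P ∝ T⁴, so P₂/P₁ = (T₂/T₁)⁴ = (844.4/2003)⁴ = (0.421568)⁴ = 0.0316.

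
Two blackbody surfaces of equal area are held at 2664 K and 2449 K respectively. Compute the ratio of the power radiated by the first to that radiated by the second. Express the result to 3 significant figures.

With equal areas, P₁/P₂ = (T₁/T₂)⁴ = (2664/2449)⁴ = 1.40.

P₁/P₂ ≈ 1.40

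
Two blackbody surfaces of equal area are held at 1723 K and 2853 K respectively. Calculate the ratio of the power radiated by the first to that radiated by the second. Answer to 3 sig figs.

P₁/P₂ ≈ 0.133

With equal areas, P₁/P₂ = (T₁/T₂)⁴ = (1723/2853)⁴ = 0.133.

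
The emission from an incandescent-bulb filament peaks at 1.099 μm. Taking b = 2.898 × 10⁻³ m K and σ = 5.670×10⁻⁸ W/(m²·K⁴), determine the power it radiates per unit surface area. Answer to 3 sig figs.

Wien's law: T = b/λ_max = 2.898×10⁻³/1.099×10⁻⁶ = 2636.94 K.
Then I = σT⁴ = 5.670×10⁻⁸×(2636.94)⁴ = 2.74×10⁶ W/m².

I ≈ 2.74×10⁶ W/m²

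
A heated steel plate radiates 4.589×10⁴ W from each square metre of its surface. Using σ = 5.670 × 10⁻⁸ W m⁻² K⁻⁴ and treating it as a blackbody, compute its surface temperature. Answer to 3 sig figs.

I = σT⁴, so T = (I/σ)^(1/4) = (4.589×10⁴/(5.670×10⁻⁸))^(1/4) = 948 K.

T ≈ 948 K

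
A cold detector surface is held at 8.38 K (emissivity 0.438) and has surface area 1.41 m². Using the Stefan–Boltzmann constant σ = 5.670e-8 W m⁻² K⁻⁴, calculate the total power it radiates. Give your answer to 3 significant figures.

P ≈ 1.73×10⁻⁴ W

Area A = 1.41 m².
P = εσAT⁴ = 0.438 × 5.670×10⁻⁸ × 1.41 × (8.38)⁴ = 1.73×10⁻⁴ W.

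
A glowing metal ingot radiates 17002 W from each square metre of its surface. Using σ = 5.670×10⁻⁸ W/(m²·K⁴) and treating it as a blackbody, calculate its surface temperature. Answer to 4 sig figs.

T ≈ 740.0 K

I = σT⁴, so T = (I/σ)^(1/4) = (17002/(5.670×10⁻⁸))^(1/4) = 740.0 K.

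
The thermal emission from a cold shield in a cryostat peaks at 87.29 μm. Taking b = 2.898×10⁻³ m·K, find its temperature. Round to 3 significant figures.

Wien's law gives T = b/λ_max = (2.898×10⁻³ m·K)/(8.729×10⁻⁵ m) = 33.2 K.

T ≈ 33.2 K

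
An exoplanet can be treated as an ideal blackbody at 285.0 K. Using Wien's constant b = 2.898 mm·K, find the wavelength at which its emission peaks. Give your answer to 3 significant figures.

Wien's displacement law: λ_max = b/T = (2.898×10⁻³ m·K)/(285.0 K) = 1.017×10⁻⁵ m.
That is 10.2 μm, in the infrared range.

λ_max ≈ 10.2 μm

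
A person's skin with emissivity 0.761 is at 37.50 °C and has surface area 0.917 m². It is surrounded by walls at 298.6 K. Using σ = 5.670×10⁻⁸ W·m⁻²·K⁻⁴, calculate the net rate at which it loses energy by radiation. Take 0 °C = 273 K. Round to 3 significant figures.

T = 37.50 °C + 273 = 310.50 K.
Area A = 0.917 m².
Net radiated power P_net = εσA(T⁴ − T₀⁴) = 0.761×5.670×10⁻⁸×0.917×(310.50⁴ − 298.6⁴).
T⁴ − T₀⁴ = 9.29494×10⁹ − 7.94986×10⁹ = 1.34508×10⁹ K⁴, so P_net = 53.2 W.

Net loss ≈ 53.2 W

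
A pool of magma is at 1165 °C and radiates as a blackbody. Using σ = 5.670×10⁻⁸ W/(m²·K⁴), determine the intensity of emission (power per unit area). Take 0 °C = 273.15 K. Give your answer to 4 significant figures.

T = 1165 °C + 273.15 = 1438.15 K.
Stefan–Boltzmann: I = σT⁴ = 5.670×10⁻⁸ × (1438.15)⁴ = 2.425×10⁵ W/m².

I ≈ 2.425×10⁵ W/m²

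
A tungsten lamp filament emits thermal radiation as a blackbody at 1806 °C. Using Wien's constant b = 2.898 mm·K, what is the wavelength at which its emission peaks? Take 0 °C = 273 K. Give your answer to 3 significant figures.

T = 1806 °C + 273 = 2079 K.
Wien's displacement law: λ_max = b/T = (2.898×10⁻³ m·K)/(2079 K) = 1.394×10⁻⁶ m.
That is 1.39 μm, in the infrared range.

λ_max ≈ 1.39 μm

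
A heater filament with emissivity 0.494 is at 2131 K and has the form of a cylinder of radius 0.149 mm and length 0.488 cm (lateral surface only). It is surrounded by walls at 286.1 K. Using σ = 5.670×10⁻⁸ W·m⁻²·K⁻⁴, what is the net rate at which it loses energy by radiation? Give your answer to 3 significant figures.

Net loss ≈ 2.64 W

Lateral area A = 2πrL = 2π×1.49×10⁻⁴×4.88×10⁻³ = 4.56863×10⁻⁶ m².
Net radiated power P_net = εσA(T⁴ − T₀⁴) = 0.494×5.670×10⁻⁸×4.56863×10⁻⁶×(2131⁴ − 286.1⁴).
T⁴ − T₀⁴ = 2.06221×10¹³ − 6.69995×10⁹ = 2.06154×10¹³ K⁴, so P_net = 2.64 W.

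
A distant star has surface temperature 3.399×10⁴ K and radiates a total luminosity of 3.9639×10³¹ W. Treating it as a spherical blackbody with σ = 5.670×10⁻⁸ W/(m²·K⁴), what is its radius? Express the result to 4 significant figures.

L = 4πR²σT⁴ ⇒ R = √(L/(4πσT⁴)).
σT⁴ = 7.56811×10¹⁰ W/m², so R = √(3.9639×10³¹/(4π×7.56811×10¹⁰)) = 6.456×10⁹ m.

R ≈ 6.456×10⁹ m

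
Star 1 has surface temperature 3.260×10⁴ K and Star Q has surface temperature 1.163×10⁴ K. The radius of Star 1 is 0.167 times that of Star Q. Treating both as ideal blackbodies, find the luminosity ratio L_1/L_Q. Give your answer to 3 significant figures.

L_1/L_Q ≈ 1.72

L ∝ R²T⁴, so L_1/L_Q = (R_1/R_Q)²(T_1/T_Q)⁴ = (0.167)² × (3.260×10⁴/1.163×10⁴)⁴ = 0.027889 × 61.7379 = 1.72.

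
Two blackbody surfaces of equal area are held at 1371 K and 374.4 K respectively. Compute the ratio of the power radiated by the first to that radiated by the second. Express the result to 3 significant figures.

With equal areas, P₁/P₂ = (T₁/T₂)⁴ = (1371/374.4)⁴ = 180.

P₁/P₂ ≈ 180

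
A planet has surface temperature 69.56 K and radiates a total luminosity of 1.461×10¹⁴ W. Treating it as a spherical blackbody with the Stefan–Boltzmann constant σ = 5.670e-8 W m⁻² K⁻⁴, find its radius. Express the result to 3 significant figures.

L = 4πR²σT⁴ ⇒ R = √(L/(4πσT⁴)).
σT⁴ = 1.32746 W/m², so R = √(1.461×10¹⁴/(4π×1.32746)) = 2.96×10⁶ m.

R ≈ 2.96×10⁶ m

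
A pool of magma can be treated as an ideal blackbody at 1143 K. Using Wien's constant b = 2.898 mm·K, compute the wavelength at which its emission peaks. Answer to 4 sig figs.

Wien's displacement law: λ_max = b/T = (2.898×10⁻³ m·K)/(1143 K) = 2.5354×10⁻⁶ m.
That is 2535 nm, in the infrared range.

λ_max ≈ 2535 nm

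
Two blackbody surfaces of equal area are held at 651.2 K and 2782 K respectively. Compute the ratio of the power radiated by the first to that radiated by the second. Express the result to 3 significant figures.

With equal areas, P₁/P₂ = (T₁/T₂)⁴ = (651.2/2782)⁴ = 3.00×10⁻³.

P₁/P₂ ≈ 3.00×10⁻³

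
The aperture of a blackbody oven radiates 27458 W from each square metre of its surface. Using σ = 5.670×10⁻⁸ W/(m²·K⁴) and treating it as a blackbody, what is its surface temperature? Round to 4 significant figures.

I = σT⁴, so T = (I/σ)^(1/4) = (27458/(5.670×10⁻⁸))^(1/4) = 834.2 K.

T ≈ 834.2 K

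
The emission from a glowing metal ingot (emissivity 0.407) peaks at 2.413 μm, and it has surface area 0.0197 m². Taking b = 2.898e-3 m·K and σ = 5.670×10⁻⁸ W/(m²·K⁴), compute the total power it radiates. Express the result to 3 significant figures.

P ≈ 946 W

Wien's law: T = b/λ_max = 2.898×10⁻³/2.413×10⁻⁶ = 1200.99 K.
Area A = 0.0197 m².
Then P = εσAT⁴ = 0.407×5.670×10⁻⁸×0.0197×(1200.99)⁴ = 946 W.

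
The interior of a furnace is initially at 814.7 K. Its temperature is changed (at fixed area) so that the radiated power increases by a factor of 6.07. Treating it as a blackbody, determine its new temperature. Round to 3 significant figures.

T₂ ≈ 1.28×10³ K

P ∝ T⁴, so T₂/T₁ = (P₂/P₁)^(1/4) = (6.07)^(1/4) = 1.56963.
T₂ = 814.7 × 1.56963 = 1.28×10³ K.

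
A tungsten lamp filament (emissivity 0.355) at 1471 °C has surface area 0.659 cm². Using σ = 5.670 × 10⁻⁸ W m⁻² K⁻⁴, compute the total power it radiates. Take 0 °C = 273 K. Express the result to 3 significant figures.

T = 1471 °C + 273 = 1744 K.
Area A = 0.659 cm² = 6.59×10⁻⁵ m².
P = εσAT⁴ = 0.355 × 5.670×10⁻⁸ × 6.59×10⁻⁵ × (1744)⁴ = 12.3 W.

P ≈ 12.3 W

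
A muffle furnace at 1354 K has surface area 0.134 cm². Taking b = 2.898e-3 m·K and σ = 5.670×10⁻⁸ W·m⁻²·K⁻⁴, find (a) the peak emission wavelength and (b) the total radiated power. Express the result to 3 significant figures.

λ_max ≈ 2.14 μm; P ≈ 2.55 W

(a) λ_max = b/T = 2.898×10⁻³/1354 = 2.140×10⁻⁶ m = 2.14 μm.
Area A = 0.134 cm² = 1.34×10⁻⁵ m².
(b) P = σAT⁴ = 5.670×10⁻⁸×1.34×10⁻⁵×(1354)⁴ = 2.55 W.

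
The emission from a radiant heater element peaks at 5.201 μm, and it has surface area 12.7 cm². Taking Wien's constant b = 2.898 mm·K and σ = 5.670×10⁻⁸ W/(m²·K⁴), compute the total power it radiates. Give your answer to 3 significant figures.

Wien's law: T = b/λ_max = 2.898×10⁻³/5.201×10⁻⁶ = 557.201 K.
Area A = 12.7 cm² = 1.27×10⁻³ m².
Then P = σAT⁴ = 5.670×10⁻⁸×1.27×10⁻³×(557.201)⁴ = 6.94 W.

P ≈ 6.94 W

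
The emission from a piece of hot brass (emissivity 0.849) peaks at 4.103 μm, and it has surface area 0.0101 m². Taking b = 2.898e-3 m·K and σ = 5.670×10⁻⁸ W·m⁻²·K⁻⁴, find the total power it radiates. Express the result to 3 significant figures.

P ≈ 121 W

Wien's law: T = b/λ_max = 2.898×10⁻³/4.103×10⁻⁶ = 706.312 K.
Area A = 0.0101 m².
Then P = εσAT⁴ = 0.849×5.670×10⁻⁸×0.0101×(706.312)⁴ = 121 W.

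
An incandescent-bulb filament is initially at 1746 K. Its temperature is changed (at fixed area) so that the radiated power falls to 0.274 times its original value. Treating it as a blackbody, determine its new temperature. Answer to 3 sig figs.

T₂ ≈ 1.26×10³ K

P ∝ T⁴, so T₂/T₁ = (P₂/P₁)^(1/4) = (0.274)^(1/4) = 0.723499.
T₂ = 1746 × 0.723499 = 1.26×10³ K.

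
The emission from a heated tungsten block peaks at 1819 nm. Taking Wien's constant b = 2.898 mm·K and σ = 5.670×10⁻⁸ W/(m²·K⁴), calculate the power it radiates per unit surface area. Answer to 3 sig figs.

Wien's law: T = b/λ_max = 2.898×10⁻³/1.819×10⁻⁶ = 1593.18 K.
Then I = σT⁴ = 5.670×10⁻⁸×(1593.18)⁴ = 3.65×10⁵ W/m².

I ≈ 3.65×10⁵ W/m²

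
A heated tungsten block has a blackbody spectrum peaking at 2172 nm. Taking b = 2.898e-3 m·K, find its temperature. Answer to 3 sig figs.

Wien's law gives T = b/λ_max = (2.898×10⁻³ m·K)/(2.172×10⁻⁶ m) = 1.33×10³ K.

T ≈ 1.33×10³ K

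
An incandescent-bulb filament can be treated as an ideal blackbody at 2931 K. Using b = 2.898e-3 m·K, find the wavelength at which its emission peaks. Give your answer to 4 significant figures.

Wien's displacement law: λ_max = b/T = (2.898×10⁻³ m·K)/(2931 K) = 9.8874×10⁻⁷ m.
That is 988.7 nm, in the infrared range.

λ_max ≈ 988.7 nm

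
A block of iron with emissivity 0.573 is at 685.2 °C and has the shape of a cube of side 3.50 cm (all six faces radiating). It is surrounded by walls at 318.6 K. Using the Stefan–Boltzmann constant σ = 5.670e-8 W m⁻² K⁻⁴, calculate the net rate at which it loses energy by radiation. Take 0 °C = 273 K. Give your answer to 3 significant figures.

T = 685.2 °C + 273 = 958.2 K.
Area A = 6s² = 6×(0.0350 m)² = 7.35×10⁻³ m².
Net radiated power P_net = εσA(T⁴ − T₀⁴) = 0.573×5.670×10⁻⁸×7.35×10⁻³×(958.2⁴ − 318.6⁴).
T⁴ − T₀⁴ = 8.42994×10¹¹ − 1.03035×10¹⁰ = 8.32690×10¹¹ K⁴, so P_net = 199 W.

Net loss ≈ 199 W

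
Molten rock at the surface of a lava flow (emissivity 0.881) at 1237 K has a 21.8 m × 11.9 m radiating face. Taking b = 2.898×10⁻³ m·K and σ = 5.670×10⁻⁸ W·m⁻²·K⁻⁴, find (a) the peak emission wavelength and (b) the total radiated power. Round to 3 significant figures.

λ_max ≈ 2.34×10³ nm; P ≈ 3.03×10⁷ W

(a) λ_max = b/T = 2.898×10⁻³/1237 = 2.343×10⁻⁶ m = 2.34×10³ nm.
Area A = 21.8 × 11.9 = 259.42 m².
(b) P = εσAT⁴ = 0.881×5.670×10⁻⁸×259.42×(1237)⁴ = 3.03×10⁷ W.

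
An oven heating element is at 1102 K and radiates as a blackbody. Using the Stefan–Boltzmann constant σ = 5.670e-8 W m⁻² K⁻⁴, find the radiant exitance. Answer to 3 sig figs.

Stefan–Boltzmann: I = σT⁴ = 5.670×10⁻⁸ × (1102)⁴ = 8.36×10⁴ W/m².

I ≈ 8.36×10⁴ W/m²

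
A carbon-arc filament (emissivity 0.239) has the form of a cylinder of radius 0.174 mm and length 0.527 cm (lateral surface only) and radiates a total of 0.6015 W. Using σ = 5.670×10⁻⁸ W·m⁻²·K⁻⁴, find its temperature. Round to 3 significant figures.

T ≈ 1.67×10³ K

Lateral area A = 2πrL = 2π×1.74×10⁻⁴×5.27×10⁻³ = 5.76156×10⁻⁶ m².
P = εσAT⁴ ⇒ T = (P/(εσA))^(1/4) = (0.6015/(0.239×5.670×10⁻⁸×5.76156×10⁻⁶))^(1/4) = 1.67×10³ K.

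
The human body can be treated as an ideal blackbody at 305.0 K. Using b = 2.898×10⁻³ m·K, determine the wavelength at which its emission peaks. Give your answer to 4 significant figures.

λ_max ≈ 9.502 μm

Wien's displacement law: λ_max = b/T = (2.898×10⁻³ m·K)/(305.0 K) = 9.5016×10⁻⁶ m.
That is 9.502 μm, in the infrared range.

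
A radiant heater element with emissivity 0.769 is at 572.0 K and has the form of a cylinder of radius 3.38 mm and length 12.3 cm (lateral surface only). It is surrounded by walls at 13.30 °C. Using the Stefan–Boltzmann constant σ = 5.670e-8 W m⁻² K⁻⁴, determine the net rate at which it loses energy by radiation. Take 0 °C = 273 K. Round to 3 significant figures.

Net loss ≈ 11.4 W

Surroundings: T = 13.30 °C + 273 = 286.30 K.
Lateral area A = 2πrL = 2π×3.38×10⁻³×0.123 = 2.61217×10⁻³ m².
Net radiated power P_net = εσA(T⁴ − T₀⁴) = 0.769×5.670×10⁻⁸×2.61217×10⁻³×(572.0⁴ − 286.30⁴).
T⁴ − T₀⁴ = 1.07049×10¹¹ − 6.71870×10⁹ = 1.00330×10¹¹ K⁴, so P_net = 11.4 W.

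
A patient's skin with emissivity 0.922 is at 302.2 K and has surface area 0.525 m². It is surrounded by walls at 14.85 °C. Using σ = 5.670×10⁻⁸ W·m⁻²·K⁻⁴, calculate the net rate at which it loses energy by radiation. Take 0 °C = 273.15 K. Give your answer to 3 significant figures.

Surroundings: T = 14.85 °C + 273.15 = 288.00 K.
Area A = 0.525 m².
Net radiated power P_net = εσA(T⁴ − T₀⁴) = 0.922×5.670×10⁻⁸×0.525×(302.2⁴ − 288.00⁴).
T⁴ − T₀⁴ = 8.34023×10⁹ − 6.87971×10⁹ = 1.46052×10⁹ K⁴, so P_net = 40.1 W.

Net loss ≈ 40.1 W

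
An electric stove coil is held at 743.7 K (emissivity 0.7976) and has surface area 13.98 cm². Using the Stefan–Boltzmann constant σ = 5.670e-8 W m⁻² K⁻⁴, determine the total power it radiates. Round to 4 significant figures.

P ≈ 19.34 W

Area A = 13.98 cm² = 1.398×10⁻³ m².
P = εσAT⁴ = 0.7976 × 5.670×10⁻⁸ × 1.398×10⁻³ × (743.7)⁴ = 19.34 W.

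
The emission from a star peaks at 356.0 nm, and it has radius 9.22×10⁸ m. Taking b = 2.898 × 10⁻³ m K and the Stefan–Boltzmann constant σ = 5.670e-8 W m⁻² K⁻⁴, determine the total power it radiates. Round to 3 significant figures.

Wien's law: T = b/λ_max = 2.898×10⁻³/3.560×10⁻⁷ = 8140.45 K.
Surface area A = 4πR² = 4π(9.22×10⁸ m)² = 1.06825×10¹⁹ m².
Then P = σAT⁴ = 5.670×10⁻⁸×1.06825×10¹⁹×(8140.45)⁴ = 2.66×10²⁷ W.

P ≈ 2.66×10²⁷ W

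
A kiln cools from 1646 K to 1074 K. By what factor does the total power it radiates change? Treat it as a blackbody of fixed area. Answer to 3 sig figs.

P ∝ T⁴, so P₂/P₁ = (T₂/T₁)⁴ = (1074/1646)⁴ = (0.652491)⁴ = 0.181.

P₂/P₁ ≈ 0.181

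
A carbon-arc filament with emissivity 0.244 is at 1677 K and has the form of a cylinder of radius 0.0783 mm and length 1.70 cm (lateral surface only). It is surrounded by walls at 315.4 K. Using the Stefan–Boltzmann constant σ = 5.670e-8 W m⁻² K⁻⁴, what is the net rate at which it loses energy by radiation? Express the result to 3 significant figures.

Lateral area A = 2πrL = 2π×7.83×10⁻⁵×0.0170 = 8.36355×10⁻⁶ m².
Net radiated power P_net = εσA(T⁴ − T₀⁴) = 0.244×5.670×10⁻⁸×8.36355×10⁻⁶×(1677⁴ − 315.4⁴).
T⁴ − T₀⁴ = 7.90919×10¹² − 9.89571×10⁹ = 7.89929×10¹² K⁴, so P_net = 0.914 W.

Net loss ≈ 0.914 W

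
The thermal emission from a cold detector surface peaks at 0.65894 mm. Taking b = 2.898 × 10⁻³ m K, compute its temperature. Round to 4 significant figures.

Wien's law gives T = b/λ_max = (2.898×10⁻³ m·K)/(6.5894×10⁻⁴ m) = 4.398 K.

T ≈ 4.398 K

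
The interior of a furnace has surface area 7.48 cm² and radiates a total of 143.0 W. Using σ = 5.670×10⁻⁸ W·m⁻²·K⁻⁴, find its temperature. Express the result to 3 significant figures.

T ≈ 1.36×10³ K

Area A = 7.48 cm² = 7.48×10⁻⁴ m².
P = σAT⁴ ⇒ T = (P/(σA))^(1/4) = (143.0/(5.670×10⁻⁸×7.48×10⁻⁴))^(1/4) = 1.36×10³ K.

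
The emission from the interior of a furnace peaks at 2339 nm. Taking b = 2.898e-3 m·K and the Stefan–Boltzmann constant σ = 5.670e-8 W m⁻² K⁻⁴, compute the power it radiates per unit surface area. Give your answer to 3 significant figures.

I ≈ 1.34×10⁵ W/m²

Wien's law: T = b/λ_max = 2.898×10⁻³/2.339×10⁻⁶ = 1238.99 K.
Then I = σT⁴ = 5.670×10⁻⁸×(1238.99)⁴ = 1.34×10⁵ W/m².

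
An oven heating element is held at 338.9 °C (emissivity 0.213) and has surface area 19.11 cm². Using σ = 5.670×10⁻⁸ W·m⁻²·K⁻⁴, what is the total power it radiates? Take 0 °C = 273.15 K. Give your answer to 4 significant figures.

P ≈ 3.239 W

T = 338.9 °C + 273.15 = 612.05 K.
Area A = 19.11 cm² = 1.911×10⁻³ m².
P = εσAT⁴ = 0.213 × 5.670×10⁻⁸ × 1.911×10⁻³ × (612.05)⁴ = 3.239 W.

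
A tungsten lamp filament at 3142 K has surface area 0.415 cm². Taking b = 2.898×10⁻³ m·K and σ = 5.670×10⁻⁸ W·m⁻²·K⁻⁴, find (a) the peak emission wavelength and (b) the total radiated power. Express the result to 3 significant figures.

λ_max ≈ 922 nm; P ≈ 229 W

(a) λ_max = b/T = 2.898×10⁻³/3142 = 9.223×10⁻⁷ m = 922 nm.
Area A = 0.415 cm² = 4.15×10⁻⁵ m².
(b) P = σAT⁴ = 5.670×10⁻⁸×4.15×10⁻⁵×(3142)⁴ = 229 W.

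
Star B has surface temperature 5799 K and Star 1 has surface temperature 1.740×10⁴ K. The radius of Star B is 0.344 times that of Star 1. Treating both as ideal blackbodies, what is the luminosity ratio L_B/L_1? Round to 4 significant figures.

L ∝ R²T⁴, so L_B/L_1 = (R_B/R_1)²(T_B/T_1)⁴ = (0.344)² × (5799/1.740×10⁴)⁴ = 0.118336 × 0.0123372 = 1.460×10⁻³.

L_B/L_1 ≈ 1.460×10⁻³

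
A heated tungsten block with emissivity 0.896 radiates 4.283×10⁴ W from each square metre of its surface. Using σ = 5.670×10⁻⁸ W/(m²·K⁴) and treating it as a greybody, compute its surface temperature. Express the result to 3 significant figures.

I = εσT⁴, so T = (I/εσ)^(1/4) = (4.283×10⁴/(0.896×5.670×10⁻⁸))^(1/4) = 958 K.

T ≈ 958 K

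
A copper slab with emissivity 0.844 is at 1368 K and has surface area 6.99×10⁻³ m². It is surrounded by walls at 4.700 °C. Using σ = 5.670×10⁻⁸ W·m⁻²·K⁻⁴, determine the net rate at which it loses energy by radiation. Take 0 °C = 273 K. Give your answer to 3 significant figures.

Net loss ≈ 1.17×10³ W

Surroundings: T = 4.700 °C + 273 = 277.700 K.
Area A = 6.99×10⁻³ m².
Net radiated power P_net = εσA(T⁴ − T₀⁴) = 0.844×5.670×10⁻⁸×6.99×10⁻³×(1368⁴ − 277.700⁴).
T⁴ − T₀⁴ = 3.50223×10¹² − 5.94708×10⁹ = 3.49628×10¹² K⁴, so P_net = 1.17×10³ W.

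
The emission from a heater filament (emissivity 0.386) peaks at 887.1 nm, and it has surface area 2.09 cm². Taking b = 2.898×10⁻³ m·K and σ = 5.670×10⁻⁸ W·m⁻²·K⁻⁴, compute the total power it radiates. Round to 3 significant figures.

Wien's law: T = b/λ_max = 2.898×10⁻³/8.871×10⁻⁷ = 3266.82 K.
Area A = 2.09 cm² = 2.09×10⁻⁴ m².
Then P = εσAT⁴ = 0.386×5.670×10⁻⁸×2.09×10⁻⁴×(3266.82)⁴ = 521 W.

P ≈ 521 W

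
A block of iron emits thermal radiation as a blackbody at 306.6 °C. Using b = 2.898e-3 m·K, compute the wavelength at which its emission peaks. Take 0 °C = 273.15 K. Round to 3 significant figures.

T = 306.6 °C + 273.15 = 579.75 K.
Wien's displacement law: λ_max = b/T = (2.898×10⁻³ m·K)/(579.75 K) = 4.999×10⁻⁶ m.
That is 5.00 μm, in the infrared range.

λ_max ≈ 5.00 μm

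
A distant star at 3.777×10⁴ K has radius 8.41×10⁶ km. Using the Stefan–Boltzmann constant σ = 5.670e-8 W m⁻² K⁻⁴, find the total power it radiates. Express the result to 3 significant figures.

P ≈ 1.03×10³² W

Surface area A = 4πR² = 4π(8.41×10⁹ m)² = 8.88796×10²⁰ m².
P = σAT⁴ = 5.670×10⁻⁸ × 8.88796×10²⁰ × (3.777×10⁴)⁴ = 1.03×10³² W.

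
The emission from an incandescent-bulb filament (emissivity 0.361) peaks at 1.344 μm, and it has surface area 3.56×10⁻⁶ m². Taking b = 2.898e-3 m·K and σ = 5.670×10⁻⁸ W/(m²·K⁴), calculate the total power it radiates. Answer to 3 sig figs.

Wien's law: T = b/λ_max = 2.898×10⁻³/1.344×10⁻⁶ = 2156.25 K.
Area A = 3.56×10⁻⁶ m².
Then P = εσAT⁴ = 0.361×5.670×10⁻⁸×3.56×10⁻⁶×(2156.25)⁴ = 1.58 W.

P ≈ 1.58 W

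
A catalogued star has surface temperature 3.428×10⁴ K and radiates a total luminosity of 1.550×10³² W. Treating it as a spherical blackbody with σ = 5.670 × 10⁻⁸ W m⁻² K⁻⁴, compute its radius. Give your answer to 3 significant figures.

R ≈ 1.26×10¹⁰ m

L = 4πR²σT⁴ ⇒ R = √(L/(4πσT⁴)).
σT⁴ = 7.82972×10¹⁰ W/m², so R = √(1.550×10³²/(4π×7.82972×10¹⁰)) = 1.26×10¹⁰ m.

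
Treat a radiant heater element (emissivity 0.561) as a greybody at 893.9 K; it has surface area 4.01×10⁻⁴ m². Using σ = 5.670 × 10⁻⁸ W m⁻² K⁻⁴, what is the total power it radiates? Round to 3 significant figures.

Area A = 4.01×10⁻⁴ m².
P = εσAT⁴ = 0.561 × 5.670×10⁻⁸ × 4.01×10⁻⁴ × (893.9)⁴ = 8.14 W.

P ≈ 8.14 W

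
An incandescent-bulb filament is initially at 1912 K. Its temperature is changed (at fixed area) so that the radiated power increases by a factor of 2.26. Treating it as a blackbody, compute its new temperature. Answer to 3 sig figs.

T₂ ≈ 2.34×10³ K

P ∝ T⁴, so T₂/T₁ = (P₂/P₁)^(1/4) = (2.26)^(1/4) = 1.22610.
T₂ = 1912 × 1.22610 = 2.34×10³ K.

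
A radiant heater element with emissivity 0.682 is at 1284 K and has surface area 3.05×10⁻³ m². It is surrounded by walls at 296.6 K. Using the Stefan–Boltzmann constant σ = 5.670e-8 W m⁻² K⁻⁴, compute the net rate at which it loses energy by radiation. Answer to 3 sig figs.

Area A = 3.05×10⁻³ m².
Net radiated power P_net = εσA(T⁴ − T₀⁴) = 0.682×5.670×10⁻⁸×3.05×10⁻³×(1284⁴ − 296.6⁴).
T⁴ − T₀⁴ = 2.71807×10¹² − 7.73900×10⁹ = 2.71033×10¹² K⁴, so P_net = 320 W.

Net loss ≈ 320 W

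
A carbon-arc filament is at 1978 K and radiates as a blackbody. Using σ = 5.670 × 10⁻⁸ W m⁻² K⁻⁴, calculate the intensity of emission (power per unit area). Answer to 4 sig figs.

I ≈ 8.679×10⁵ W/m²

Stefan–Boltzmann: I = σT⁴ = 5.670×10⁻⁸ × (1978)⁴ = 8.679×10⁵ W/m².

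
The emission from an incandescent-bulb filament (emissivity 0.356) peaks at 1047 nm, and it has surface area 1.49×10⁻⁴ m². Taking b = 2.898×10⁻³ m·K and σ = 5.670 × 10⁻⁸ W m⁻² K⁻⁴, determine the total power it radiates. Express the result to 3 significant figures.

Wien's law: T = b/λ_max = 2.898×10⁻³/1.047×10⁻⁶ = 2767.91 K.
Area A = 1.49×10⁻⁴ m².
Then P = εσAT⁴ = 0.356×5.670×10⁻⁸×1.49×10⁻⁴×(2767.91)⁴ = 177 W.

P ≈ 177 W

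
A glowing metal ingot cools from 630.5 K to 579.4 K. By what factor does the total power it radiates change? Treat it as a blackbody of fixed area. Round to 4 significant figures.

P₂/P₁ ≈ 0.7131

P ∝ T⁴, so P₂/P₁ = (T₂/T₁)⁴ = (579.4/630.5)⁴ = (0.918953)⁴ = 0.7131.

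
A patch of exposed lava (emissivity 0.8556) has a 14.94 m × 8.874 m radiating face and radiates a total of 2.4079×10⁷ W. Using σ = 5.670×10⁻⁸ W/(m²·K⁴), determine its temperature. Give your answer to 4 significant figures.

Area A = 14.94 × 8.874 = 132.578 m².
P = εσAT⁴ ⇒ T = (P/(εσA))^(1/4) = (2.4079×10⁷/(0.8556×5.670×10⁻⁸×132.578))^(1/4) = 1391 K.

T ≈ 1391 K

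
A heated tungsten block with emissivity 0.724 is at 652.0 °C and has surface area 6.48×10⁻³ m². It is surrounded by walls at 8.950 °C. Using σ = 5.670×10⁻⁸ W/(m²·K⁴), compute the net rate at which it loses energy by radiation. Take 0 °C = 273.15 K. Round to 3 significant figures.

T = 652.0 °C + 273.15 = 925.15 K.
Surroundings: T = 8.950 °C + 273.15 = 282.100 K.
Area A = 6.48×10⁻³ m².
Net radiated power P_net = εσA(T⁴ − T₀⁴) = 0.724×5.670×10⁻⁸×6.48×10⁻³×(925.15⁴ − 282.100⁴).
T⁴ − T₀⁴ = 7.32569×10¹¹ − 6.33304×10⁹ = 7.26236×10¹¹ K⁴, so P_net = 193 W.

Net loss ≈ 193 W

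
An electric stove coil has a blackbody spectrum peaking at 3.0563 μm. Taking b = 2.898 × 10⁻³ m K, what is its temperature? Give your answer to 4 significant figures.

Wien's law gives T = b/λ_max = (2.898×10⁻³ m·K)/(3.0563×10⁻⁶ m) = 948.2 K.

T ≈ 948.2 K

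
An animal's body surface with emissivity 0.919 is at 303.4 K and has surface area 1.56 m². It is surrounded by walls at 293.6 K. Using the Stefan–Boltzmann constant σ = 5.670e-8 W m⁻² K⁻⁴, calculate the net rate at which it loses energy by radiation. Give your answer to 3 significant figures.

Area A = 1.56 m².
Net radiated power P_net = εσA(T⁴ − T₀⁴) = 0.919×5.670×10⁻⁸×1.56×(303.4⁴ − 293.6⁴).
T⁴ − T₀⁴ = 8.47349×10⁹ − 7.43061×10⁹ = 1.04288×10⁹ K⁴, so P_net = 84.8 W.

Net loss ≈ 84.8 W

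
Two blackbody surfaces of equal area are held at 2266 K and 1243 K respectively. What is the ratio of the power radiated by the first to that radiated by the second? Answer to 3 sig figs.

With equal areas, P₁/P₂ = (T₁/T₂)⁴ = (2266/1243)⁴ = 11.0.

P₁/P₂ ≈ 11.0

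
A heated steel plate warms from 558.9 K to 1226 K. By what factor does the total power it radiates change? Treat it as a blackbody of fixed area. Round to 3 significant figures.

P ∝ T⁴, so P₂/P₁ = (T₂/T₁)⁴ = (1226/558.9)⁴ = (2.19359)⁴ = 23.2.

P₂/P₁ ≈ 23.2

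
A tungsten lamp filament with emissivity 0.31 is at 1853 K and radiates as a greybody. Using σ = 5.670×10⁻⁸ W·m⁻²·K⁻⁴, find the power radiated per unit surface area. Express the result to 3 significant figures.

I ≈ 2.07×10⁵ W/m²

Stefan–Boltzmann: I = εσT⁴ = 0.31 × 5.670×10⁻⁸ × (1853)⁴ = 2.07×10⁵ W/m².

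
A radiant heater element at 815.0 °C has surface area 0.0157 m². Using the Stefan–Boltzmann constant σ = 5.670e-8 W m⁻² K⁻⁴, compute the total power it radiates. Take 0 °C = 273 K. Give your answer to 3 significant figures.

P ≈ 1.25×10³ W

T = 815.0 °C + 273 = 1088.0 K.
Area A = 0.0157 m².
P = σAT⁴ = 5.670×10⁻⁸ × 0.0157 × (1088.0)⁴ = 1.25×10³ W.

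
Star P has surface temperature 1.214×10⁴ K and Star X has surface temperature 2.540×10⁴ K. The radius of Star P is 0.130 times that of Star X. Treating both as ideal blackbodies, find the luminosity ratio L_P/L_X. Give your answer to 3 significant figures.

L_P/L_X ≈ 8.82×10⁻⁴

L ∝ R²T⁴, so L_P/L_X = (R_P/R_X)²(T_P/T_X)⁴ = (0.130)² × (1.214×10⁴/2.540×10⁴)⁴ = 0.0169 × 0.0521843 = 8.82×10⁻⁴.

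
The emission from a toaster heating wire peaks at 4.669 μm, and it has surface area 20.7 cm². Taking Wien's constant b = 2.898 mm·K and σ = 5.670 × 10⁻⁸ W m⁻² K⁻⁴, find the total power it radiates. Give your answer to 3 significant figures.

P ≈ 17.4 W

Wien's law: T = b/λ_max = 2.898×10⁻³/4.669×10⁻⁶ = 620.690 K.
Area A = 20.7 cm² = 2.07×10⁻³ m².
Then P = σAT⁴ = 5.670×10⁻⁸×2.07×10⁻³×(620.690)⁴ = 17.4 W.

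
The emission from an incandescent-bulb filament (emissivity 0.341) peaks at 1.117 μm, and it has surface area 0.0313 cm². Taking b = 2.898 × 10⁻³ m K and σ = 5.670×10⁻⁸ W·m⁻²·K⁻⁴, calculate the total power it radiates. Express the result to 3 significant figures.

Wien's law: T = b/λ_max = 2.898×10⁻³/1.117×10⁻⁶ = 2594.45 K.
Area A = 0.0313 cm² = 3.13×10⁻⁶ m².
Then P = εσAT⁴ = 0.341×5.670×10⁻⁸×3.13×10⁻⁶×(2594.45)⁴ = 2.74 W.

P ≈ 2.74 W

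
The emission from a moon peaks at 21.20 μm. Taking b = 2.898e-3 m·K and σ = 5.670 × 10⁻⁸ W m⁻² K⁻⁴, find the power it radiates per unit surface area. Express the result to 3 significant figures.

Wien's law: T = b/λ_max = 2.898×10⁻³/2.120×10⁻⁵ = 136.698 K.
Then I = σT⁴ = 5.670×10⁻⁸×(136.698)⁴ = 19.8 W/m².

I ≈ 19.8 W/m²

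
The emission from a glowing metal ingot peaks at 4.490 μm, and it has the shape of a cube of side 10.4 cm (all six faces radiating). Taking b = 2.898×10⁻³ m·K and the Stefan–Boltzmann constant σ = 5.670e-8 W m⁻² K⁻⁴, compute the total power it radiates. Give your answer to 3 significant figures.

P ≈ 639 W

Wien's law: T = b/λ_max = 2.898×10⁻³/4.490×10⁻⁶ = 645.434 K.
Area A = 6s² = 6×(0.104 m)² = 0.064896 m².
Then P = σAT⁴ = 5.670×10⁻⁸×0.064896×(645.434)⁴ = 639 W.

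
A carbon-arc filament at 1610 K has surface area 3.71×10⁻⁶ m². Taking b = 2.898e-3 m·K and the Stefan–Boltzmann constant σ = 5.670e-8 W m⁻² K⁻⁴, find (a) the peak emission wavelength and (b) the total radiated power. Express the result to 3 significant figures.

(a) λ_max = b/T = 2.898×10⁻³/1610 = 1.800×10⁻⁶ m = 1.80 μm.
Area A = 3.71×10⁻⁶ m².
(b) P = σAT⁴ = 5.670×10⁻⁸×3.71×10⁻⁶×(1610)⁴ = 1.41 W.

λ_max ≈ 1.80 μm; P ≈ 1.41 W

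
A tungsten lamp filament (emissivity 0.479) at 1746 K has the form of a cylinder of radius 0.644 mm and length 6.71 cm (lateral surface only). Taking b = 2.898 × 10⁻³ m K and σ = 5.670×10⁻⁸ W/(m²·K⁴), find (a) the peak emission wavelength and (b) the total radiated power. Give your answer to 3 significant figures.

λ_max ≈ 1.66 μm; P ≈ 68.5 W

(a) λ_max = b/T = 2.898×10⁻³/1746 = 1.660×10⁻⁶ m = 1.66 μm.
Lateral area A = 2πrL = 2π×6.44×10⁻⁴×0.0671 = 2.71512×10⁻⁴ m².
(b) P = εσAT⁴ = 0.479×5.670×10⁻⁸×2.71512×10⁻⁴×(1746)⁴ = 68.5 W.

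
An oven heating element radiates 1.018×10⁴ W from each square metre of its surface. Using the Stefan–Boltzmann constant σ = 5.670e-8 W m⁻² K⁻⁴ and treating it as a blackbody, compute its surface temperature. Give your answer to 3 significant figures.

I = σT⁴, so T = (I/σ)^(1/4) = (1.018×10⁴/(5.670×10⁻⁸))^(1/4) = 651 K.

T ≈ 651 K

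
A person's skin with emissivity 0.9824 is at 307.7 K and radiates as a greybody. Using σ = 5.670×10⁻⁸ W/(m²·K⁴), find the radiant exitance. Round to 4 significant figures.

I ≈ 499.3 W/m²

Stefan–Boltzmann: I = εσT⁴ = 0.9824 × 5.670×10⁻⁸ × (307.7)⁴ = 499.3 W/m².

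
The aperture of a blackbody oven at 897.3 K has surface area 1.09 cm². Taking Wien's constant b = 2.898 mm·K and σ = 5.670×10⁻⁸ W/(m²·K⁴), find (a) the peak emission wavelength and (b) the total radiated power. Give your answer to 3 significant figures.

λ_max ≈ 3.23 μm; P ≈ 4.01 W

(a) λ_max = b/T = 2.898×10⁻³/897.3 = 3.230×10⁻⁶ m = 3.23 μm.
Area A = 1.09 cm² = 1.09×10⁻⁴ m².
(b) P = σAT⁴ = 5.670×10⁻⁸×1.09×10⁻⁴×(897.3)⁴ = 4.01 W.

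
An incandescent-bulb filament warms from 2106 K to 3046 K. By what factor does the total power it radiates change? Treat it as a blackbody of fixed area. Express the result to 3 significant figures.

P₂/P₁ ≈ 4.38

P ∝ T⁴, so P₂/P₁ = (T₂/T₁)⁴ = (3046/2106)⁴ = (1.44634)⁴ = 4.38.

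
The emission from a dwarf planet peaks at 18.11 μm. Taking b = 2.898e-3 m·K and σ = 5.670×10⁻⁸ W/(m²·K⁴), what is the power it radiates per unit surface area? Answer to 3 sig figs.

I ≈ 37.2 W/m²

Wien's law: T = b/λ_max = 2.898×10⁻³/1.811×10⁻⁵ = 160.022 K.
Then I = σT⁴ = 5.670×10⁻⁸×(160.022)⁴ = 37.2 W/m².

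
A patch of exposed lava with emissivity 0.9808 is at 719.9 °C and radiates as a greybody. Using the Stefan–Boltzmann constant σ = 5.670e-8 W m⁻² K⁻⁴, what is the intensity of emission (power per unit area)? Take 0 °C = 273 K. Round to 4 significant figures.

T = 719.9 °C + 273 = 992.9 K.
Stefan–Boltzmann: I = εσT⁴ = 0.9808 × 5.670×10⁻⁸ × (992.9)⁴ = 5.405×10⁴ W/m².

I ≈ 5.405×10⁴ W/m²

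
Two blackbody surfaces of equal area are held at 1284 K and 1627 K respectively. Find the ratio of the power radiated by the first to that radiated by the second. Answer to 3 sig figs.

With equal areas, P₁/P₂ = (T₁/T₂)⁴ = (1284/1627)⁴ = 0.388.

P₁/P₂ ≈ 0.388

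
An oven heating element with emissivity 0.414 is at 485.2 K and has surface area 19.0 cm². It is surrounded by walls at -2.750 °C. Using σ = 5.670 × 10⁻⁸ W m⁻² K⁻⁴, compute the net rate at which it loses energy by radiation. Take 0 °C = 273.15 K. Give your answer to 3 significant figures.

Surroundings: T = -2.750 °C + 273.15 = 270.400 K.
Area A = 19.0 cm² = 1.90×10⁻³ m².
Net radiated power P_net = εσA(T⁴ − T₀⁴) = 0.414×5.670×10⁻⁸×1.90×10⁻³×(485.2⁴ − 270.400⁴).
T⁴ − T₀⁴ = 5.54221×10¹⁰ − 5.34597×10⁹ = 5.00761×10¹⁰ K⁴, so P_net = 2.23 W.

Net loss ≈ 2.23 W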